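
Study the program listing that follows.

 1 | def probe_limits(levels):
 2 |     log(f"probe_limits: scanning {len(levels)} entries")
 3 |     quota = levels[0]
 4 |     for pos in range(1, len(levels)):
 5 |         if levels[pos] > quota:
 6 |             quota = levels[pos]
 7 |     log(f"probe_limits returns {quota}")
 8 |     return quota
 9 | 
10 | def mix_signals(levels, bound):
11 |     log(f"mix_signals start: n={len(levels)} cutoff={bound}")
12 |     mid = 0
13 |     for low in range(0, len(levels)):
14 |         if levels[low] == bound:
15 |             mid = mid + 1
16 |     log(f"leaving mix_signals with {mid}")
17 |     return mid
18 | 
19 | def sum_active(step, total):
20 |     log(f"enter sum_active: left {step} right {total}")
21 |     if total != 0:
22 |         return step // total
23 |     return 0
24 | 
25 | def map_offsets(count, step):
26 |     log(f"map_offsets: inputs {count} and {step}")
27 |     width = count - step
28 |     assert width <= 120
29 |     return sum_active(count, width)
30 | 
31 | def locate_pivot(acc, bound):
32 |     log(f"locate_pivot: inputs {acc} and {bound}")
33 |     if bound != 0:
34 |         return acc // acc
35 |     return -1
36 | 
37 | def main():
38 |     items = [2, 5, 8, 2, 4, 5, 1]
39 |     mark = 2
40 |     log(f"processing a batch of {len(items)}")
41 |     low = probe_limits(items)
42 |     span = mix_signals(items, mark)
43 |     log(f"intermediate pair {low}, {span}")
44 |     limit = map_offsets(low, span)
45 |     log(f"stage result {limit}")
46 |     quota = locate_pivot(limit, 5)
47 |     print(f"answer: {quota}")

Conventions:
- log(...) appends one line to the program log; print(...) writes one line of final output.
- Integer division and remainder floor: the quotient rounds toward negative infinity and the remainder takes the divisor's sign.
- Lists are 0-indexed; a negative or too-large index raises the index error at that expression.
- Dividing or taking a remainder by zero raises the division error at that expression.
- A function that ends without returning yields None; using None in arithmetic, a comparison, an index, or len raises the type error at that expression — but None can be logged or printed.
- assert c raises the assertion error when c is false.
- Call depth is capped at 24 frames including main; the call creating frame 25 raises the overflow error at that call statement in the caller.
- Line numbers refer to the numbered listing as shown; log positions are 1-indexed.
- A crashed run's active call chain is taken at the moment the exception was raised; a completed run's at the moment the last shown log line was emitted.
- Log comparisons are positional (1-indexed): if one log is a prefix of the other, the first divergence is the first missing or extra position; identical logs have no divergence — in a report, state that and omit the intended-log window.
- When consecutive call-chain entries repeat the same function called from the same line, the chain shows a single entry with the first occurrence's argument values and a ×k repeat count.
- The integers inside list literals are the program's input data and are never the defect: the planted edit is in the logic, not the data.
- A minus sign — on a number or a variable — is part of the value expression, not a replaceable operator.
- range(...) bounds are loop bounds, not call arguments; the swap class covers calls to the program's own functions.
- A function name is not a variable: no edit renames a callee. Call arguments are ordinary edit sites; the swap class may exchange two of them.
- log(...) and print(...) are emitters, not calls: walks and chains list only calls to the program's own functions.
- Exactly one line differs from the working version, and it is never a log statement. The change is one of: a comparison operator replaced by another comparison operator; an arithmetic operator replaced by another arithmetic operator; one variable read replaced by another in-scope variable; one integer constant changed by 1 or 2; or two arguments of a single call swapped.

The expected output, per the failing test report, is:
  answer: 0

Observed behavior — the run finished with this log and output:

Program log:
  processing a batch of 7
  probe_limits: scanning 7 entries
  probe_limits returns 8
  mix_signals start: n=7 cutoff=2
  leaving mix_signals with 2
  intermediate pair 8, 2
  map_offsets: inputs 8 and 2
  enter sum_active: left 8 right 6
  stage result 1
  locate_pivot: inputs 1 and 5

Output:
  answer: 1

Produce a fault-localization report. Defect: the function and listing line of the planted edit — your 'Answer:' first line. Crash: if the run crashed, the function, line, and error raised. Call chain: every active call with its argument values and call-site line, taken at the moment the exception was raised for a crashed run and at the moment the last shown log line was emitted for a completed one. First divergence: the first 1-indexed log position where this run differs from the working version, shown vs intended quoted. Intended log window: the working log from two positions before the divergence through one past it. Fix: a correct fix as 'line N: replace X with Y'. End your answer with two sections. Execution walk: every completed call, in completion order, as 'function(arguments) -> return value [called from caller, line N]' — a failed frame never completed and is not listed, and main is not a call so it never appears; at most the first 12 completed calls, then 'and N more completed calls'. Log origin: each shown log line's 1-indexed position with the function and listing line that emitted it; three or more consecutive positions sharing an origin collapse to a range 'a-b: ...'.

Answer: the defect is in locate_pivot at line 34.
Key observation: The two runs log identically and part ways only at the printed values.
Call chain: main -> locate_pivot(1, 5) (called at line 46).
First divergence: none; the two logs match at every position.
Execution walk:
  probe_limits([2, 5, 8, 2, 4, 5, 1]) -> 8  [called from main, line 41]
  mix_signals([2, 5, 8, 2, 4, 5, 1], 2) -> 2  [called from main, line 42]
  sum_active(8, 6) -> 1  [called from map_offsets, line 29]
  map_offsets(8, 2) -> 1  [called from main, line 44]
  locate_pivot(1, 5) -> 1  [called from main, line 46]
Log origin:
  1 — main, line 40
  2 — probe_limits, line 2
  3 — probe_limits, line 7
  4 — mix_signals, line 11
  5 — mix_signals, line 16
  6 — main, line 43
  7 — map_offsets, line 26
  8 — sum_active, line 20
  9 — main, line 45
  10 — locate_pivot, line 32
A correct fix: line 34: replace `acc // acc` with `acc // bound`.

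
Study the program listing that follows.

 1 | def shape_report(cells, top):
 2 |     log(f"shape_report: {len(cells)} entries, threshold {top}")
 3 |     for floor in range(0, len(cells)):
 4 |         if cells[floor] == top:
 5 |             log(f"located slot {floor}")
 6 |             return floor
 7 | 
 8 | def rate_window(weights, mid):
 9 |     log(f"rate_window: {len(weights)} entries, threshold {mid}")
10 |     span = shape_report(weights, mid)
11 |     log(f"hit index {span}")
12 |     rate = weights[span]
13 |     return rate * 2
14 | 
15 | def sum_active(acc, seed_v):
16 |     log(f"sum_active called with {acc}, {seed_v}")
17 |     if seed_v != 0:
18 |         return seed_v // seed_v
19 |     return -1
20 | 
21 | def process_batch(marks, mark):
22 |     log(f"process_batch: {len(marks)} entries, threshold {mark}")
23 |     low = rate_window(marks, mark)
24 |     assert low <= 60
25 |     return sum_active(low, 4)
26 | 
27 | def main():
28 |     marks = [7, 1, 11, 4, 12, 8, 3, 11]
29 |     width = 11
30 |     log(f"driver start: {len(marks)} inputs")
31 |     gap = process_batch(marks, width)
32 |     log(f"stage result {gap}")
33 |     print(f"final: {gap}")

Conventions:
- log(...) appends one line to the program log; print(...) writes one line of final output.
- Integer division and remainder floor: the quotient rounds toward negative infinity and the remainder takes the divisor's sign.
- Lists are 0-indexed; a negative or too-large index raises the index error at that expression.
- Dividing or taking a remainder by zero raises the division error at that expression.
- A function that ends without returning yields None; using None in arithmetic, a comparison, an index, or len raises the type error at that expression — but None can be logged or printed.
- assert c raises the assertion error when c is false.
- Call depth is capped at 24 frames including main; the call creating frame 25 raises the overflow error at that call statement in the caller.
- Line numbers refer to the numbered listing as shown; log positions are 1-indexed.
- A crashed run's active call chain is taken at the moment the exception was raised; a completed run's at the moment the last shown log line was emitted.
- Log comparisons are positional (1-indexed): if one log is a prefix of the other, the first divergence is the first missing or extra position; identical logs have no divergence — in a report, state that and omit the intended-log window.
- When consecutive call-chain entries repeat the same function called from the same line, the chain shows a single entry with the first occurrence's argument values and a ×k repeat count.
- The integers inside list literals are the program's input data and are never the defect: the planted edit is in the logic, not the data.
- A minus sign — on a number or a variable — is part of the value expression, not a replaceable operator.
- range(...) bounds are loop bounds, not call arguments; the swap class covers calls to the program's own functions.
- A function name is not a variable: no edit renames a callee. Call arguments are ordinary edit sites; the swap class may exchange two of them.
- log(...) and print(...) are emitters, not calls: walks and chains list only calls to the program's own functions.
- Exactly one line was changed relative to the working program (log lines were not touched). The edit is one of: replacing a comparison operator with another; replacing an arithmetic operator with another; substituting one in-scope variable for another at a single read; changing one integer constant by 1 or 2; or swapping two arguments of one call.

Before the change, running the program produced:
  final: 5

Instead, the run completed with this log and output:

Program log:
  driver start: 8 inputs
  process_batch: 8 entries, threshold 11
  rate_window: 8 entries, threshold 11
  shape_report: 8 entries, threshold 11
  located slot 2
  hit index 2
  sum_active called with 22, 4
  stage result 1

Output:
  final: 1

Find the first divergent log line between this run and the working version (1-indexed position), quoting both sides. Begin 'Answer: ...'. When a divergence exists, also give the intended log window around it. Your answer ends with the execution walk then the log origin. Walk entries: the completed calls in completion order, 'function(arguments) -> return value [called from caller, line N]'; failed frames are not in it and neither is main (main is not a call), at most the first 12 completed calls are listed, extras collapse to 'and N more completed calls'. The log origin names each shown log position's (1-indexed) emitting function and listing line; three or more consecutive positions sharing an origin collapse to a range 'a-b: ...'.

Answer: position 8; shown 'stage result 1' vs intended 'stage result 5'.
Intended log window:
  6: hit index 2
  7: sum_active called with 22, 4
  8: stage result 5
Execution walk:
  shape_report([7, 1, 11, 4, 12, 8, 3, 11], 11) -> 2  [called from rate_window, line 10]
  rate_window([7, 1, 11, 4, 12, 8, 3, 11], 11) -> 22  [called from process_batch, line 23]
  sum_active(22, 4) -> 1  [called from process_batch, line 25]
  process_batch([7, 1, 11, 4, 12, 8, 3, 11], 11) -> 1  [called from main, line 31]
Log origins:
  1: emitted by main (line 30)
  2: emitted by process_batch (line 22)
  3: emitted by rate_window (line 9)
  4: emitted by shape_report (line 2)
  5: emitted by shape_report (line 5)
  6: emitted by rate_window (line 11)
  7: emitted by sum_active (line 16)
  8: emitted by main (line 32)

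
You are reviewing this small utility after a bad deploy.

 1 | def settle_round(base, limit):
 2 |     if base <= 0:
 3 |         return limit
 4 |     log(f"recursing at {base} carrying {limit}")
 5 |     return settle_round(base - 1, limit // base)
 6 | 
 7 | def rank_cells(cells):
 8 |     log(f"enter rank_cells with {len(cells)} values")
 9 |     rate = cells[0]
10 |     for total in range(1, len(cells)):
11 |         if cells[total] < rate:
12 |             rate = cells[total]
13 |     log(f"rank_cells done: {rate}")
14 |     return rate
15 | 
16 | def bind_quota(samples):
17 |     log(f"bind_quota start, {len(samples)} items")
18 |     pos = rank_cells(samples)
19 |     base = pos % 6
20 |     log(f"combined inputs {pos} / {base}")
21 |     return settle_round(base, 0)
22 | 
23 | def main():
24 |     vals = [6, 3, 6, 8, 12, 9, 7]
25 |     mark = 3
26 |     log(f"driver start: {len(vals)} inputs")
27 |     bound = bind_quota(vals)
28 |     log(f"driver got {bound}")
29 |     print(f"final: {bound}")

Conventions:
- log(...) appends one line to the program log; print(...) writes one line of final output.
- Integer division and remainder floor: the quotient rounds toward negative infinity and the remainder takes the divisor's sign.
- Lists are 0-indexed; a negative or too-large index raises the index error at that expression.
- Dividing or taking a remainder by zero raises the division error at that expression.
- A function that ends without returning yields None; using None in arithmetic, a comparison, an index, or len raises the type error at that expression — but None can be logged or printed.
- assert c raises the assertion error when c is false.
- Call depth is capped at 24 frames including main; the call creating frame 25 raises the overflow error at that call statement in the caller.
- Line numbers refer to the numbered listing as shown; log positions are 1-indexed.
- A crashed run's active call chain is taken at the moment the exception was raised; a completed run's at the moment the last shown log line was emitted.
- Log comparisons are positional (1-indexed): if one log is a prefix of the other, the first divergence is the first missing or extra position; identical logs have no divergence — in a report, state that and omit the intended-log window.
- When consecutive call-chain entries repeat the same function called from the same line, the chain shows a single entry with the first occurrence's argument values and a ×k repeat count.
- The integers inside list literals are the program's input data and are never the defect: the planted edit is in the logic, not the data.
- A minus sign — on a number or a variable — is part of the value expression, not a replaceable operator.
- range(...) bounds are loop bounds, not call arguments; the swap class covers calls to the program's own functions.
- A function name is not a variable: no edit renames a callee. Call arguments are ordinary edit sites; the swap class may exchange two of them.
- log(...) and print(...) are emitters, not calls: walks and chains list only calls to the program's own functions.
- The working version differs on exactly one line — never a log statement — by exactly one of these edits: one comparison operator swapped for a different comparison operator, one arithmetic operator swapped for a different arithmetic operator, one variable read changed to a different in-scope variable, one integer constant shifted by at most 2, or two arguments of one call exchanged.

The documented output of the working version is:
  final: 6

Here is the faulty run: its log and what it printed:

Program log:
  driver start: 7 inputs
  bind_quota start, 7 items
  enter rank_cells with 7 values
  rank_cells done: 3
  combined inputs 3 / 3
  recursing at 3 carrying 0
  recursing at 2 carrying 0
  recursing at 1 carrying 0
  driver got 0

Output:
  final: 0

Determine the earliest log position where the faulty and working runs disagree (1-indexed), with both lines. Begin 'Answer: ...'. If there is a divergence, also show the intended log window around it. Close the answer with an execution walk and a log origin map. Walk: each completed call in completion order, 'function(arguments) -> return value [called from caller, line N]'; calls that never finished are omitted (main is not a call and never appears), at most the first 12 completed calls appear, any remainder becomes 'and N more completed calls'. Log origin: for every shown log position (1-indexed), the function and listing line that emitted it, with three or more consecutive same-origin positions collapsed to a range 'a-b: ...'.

Answer: position 7 — shown 'recursing at 2 carrying 0', intended 'recursing at 2 carrying 3'.
Intended log window:
  5: combined inputs 3 / 3
  6: recursing at 3 carrying 0
  7: recursing at 2 carrying 3
  8: recursing at 1 carrying 5
Execution walk:
  rank_cells([6, 3, 6, 8, 12, 9, 7]) -> 3  [called from bind_quota, line 18]
  settle_round(0, 0) -> 0  [called from settle_round, line 5]
  settle_round(1, 0) -> 0  [called from settle_round, line 5]
  settle_round(2, 0) -> 0  [called from settle_round, line 5]
  settle_round(3, 0) -> 0  [called from bind_quota, line 21]
  bind_quota([6, 3, 6, 8, 12, 9, 7]) -> 0  [called from main, line 27]
Log line origins:
  1: emitted by main (line 26)
  2: emitted by bind_quota (line 17)
  3: emitted by rank_cells (line 8)
  4: emitted by rank_cells (line 13)
  5: emitted by bind_quota (line 20)
  6-8: emitted by settle_round (line 4)
  9: emitted by main (line 28)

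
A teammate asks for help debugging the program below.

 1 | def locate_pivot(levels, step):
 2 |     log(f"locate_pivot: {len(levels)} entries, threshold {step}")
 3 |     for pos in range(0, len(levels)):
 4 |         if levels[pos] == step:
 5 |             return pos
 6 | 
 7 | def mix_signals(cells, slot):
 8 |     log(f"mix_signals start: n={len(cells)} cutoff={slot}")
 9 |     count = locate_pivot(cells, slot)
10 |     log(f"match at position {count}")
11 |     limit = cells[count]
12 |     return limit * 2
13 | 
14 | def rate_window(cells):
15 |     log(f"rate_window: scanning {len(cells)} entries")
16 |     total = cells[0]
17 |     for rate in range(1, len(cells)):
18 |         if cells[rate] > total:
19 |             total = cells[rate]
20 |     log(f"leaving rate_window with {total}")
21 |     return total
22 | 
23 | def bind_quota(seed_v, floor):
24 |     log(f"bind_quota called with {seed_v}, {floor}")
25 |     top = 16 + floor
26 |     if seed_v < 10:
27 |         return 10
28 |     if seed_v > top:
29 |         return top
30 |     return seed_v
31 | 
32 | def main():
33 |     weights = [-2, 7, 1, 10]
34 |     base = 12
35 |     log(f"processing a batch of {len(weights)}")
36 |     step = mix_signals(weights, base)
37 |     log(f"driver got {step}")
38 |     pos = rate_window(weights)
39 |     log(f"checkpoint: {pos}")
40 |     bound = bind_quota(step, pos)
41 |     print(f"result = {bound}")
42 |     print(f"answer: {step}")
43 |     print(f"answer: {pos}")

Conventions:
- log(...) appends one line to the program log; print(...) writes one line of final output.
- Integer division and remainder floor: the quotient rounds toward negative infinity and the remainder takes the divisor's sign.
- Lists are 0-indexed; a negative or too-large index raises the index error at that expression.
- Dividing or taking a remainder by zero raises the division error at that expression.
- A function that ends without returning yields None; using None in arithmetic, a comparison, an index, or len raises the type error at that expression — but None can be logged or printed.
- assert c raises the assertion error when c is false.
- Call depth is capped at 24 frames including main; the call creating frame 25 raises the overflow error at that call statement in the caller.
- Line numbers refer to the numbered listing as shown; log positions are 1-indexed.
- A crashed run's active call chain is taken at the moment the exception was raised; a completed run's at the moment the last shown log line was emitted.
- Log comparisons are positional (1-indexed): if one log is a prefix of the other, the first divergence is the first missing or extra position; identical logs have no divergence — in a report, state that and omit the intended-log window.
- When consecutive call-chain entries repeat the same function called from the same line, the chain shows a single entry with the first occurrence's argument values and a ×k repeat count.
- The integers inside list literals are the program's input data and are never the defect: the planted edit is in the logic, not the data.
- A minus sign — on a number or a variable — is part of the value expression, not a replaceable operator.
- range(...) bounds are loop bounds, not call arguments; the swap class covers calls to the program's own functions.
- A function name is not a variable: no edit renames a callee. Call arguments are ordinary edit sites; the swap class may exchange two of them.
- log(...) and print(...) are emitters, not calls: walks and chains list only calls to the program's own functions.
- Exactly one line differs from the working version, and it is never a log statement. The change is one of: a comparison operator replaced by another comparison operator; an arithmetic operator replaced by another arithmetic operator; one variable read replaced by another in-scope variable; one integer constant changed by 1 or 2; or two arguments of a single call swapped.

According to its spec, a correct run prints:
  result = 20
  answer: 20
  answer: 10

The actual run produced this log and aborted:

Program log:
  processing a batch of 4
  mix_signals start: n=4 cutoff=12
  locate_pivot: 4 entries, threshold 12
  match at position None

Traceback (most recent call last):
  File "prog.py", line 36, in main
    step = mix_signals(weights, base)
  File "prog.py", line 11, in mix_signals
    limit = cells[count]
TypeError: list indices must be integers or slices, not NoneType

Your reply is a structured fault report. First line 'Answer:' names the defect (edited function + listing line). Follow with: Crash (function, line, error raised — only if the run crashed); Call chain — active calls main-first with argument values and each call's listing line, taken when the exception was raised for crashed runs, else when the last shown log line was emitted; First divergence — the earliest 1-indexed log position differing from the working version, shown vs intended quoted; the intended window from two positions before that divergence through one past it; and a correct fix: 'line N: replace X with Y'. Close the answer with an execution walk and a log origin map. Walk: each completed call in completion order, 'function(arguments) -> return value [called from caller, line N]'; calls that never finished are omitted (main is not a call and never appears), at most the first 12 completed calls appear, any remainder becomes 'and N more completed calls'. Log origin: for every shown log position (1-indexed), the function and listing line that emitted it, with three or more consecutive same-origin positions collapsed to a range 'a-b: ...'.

Answer: the defect is in main at line 34.
Key fact: The earliest visible damage is log position 2 — 'mix_signals start: n=4 cutoff=12' rather than the intended 'mix_signals start: n=4 cutoff=10'.
Crash: mix_signals, line 11, TypeError.
Call chain: main -> mix_signals([-2, 7, 1, 10], 12) (called at line 36).
First divergence: position 2 — the shown line 'mix_signals start: n=4 cutoff=12' should read 'mix_signals start: n=4 cutoff=10'.
Intended log window:
  1: processing a batch of 4
  2: mix_signals start: n=4 cutoff=10
  3: locate_pivot: 4 entries, threshold 10
Execution walk:
  locate_pivot([-2, 7, 1, 10], 12) -> None  [called from mix_signals, line 9]
Log origin:
  1: emitted by main (line 35)
  2: emitted by mix_signals (line 8)
  3: emitted by locate_pivot (line 2)
  4: emitted by mix_signals (line 10)
A correct fix: line 34: replace `12` with `10`.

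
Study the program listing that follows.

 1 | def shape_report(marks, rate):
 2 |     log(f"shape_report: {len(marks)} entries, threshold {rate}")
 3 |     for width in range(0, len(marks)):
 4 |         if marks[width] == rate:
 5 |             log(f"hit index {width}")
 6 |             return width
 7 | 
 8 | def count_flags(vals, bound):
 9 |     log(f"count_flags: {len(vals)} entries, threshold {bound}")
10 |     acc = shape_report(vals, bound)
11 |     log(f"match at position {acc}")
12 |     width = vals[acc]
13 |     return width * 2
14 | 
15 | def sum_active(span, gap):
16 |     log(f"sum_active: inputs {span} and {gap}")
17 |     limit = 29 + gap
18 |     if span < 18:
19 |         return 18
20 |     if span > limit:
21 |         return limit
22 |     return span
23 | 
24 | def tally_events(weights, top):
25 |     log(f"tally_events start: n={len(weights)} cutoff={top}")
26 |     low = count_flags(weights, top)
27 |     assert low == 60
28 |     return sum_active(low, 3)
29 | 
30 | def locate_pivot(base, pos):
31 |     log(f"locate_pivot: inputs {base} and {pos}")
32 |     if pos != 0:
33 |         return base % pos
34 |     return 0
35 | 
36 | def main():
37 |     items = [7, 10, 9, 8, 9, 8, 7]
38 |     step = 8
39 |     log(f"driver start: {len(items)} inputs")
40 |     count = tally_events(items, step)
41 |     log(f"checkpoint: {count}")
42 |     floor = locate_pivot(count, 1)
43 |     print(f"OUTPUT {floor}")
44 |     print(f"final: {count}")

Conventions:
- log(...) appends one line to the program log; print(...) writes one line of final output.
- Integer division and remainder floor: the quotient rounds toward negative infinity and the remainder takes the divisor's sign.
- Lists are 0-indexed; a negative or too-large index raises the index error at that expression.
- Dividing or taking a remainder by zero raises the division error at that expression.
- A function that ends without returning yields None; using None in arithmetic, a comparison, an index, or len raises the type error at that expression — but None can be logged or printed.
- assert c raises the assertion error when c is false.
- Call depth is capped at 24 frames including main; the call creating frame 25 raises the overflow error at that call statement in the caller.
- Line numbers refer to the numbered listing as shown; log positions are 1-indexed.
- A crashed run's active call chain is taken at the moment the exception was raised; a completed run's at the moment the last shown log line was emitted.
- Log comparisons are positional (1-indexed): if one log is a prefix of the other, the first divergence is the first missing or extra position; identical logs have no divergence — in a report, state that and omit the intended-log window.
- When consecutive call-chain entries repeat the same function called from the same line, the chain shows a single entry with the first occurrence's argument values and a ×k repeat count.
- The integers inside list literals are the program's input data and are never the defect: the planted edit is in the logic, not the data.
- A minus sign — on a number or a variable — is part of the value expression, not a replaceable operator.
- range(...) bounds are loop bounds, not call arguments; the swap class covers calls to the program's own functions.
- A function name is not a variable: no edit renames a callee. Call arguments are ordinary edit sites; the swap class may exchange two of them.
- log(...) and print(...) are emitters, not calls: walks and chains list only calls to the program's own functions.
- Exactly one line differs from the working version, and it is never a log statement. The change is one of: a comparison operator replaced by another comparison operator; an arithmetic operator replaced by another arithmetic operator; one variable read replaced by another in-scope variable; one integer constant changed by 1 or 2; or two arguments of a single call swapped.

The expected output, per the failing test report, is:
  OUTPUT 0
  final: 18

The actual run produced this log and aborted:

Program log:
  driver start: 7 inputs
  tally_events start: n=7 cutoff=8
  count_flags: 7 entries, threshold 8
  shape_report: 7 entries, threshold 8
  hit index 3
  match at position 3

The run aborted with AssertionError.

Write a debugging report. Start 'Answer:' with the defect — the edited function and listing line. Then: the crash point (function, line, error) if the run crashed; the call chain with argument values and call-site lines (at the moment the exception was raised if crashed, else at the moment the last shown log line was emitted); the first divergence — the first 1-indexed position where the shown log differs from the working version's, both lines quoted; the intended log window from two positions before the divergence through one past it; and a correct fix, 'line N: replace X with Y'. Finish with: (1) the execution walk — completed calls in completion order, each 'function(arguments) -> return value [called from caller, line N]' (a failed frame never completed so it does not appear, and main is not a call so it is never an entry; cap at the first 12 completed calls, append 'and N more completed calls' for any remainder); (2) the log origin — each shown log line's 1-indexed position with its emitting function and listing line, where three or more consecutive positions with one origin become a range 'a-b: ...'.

Answer: the defect is in tally_events at line 27.
Core observation: The faulty run's log stops after 6 lines; the working version's next line would be 'sum_active: inputs 16 and 3'.
Crash: tally_events, line 27, AssertionError.
Call chain: main -> tally_events([7, 10, 9, 8, 9, 8, 7], 8) (called at line 40).
First divergence: position 7; the shown log stops at 6 lines while the working version next logs 'sum_active: inputs 16 and 3'.
Intended log window:
  5: hit index 3
  6: match at position 3
  7: sum_active: inputs 16 and 3
  8: checkpoint: 18
Execution walk:
  shape_report([7, 10, 9, 8, 9, 8, 7], 8) -> 3  [called from count_flags, line 10]
  count_flags([7, 10, 9, 8, 9, 8, 7], 8) -> 16  [called from tally_events, line 26]
Log origin:
  1: from main, line 39
  2: from tally_events, line 25
  3: from count_flags, line 9
  4: from shape_report, line 2
  5: from shape_report, line 5
  6: from count_flags, line 11
A correct fix: line 27: replace `==` with `<=`.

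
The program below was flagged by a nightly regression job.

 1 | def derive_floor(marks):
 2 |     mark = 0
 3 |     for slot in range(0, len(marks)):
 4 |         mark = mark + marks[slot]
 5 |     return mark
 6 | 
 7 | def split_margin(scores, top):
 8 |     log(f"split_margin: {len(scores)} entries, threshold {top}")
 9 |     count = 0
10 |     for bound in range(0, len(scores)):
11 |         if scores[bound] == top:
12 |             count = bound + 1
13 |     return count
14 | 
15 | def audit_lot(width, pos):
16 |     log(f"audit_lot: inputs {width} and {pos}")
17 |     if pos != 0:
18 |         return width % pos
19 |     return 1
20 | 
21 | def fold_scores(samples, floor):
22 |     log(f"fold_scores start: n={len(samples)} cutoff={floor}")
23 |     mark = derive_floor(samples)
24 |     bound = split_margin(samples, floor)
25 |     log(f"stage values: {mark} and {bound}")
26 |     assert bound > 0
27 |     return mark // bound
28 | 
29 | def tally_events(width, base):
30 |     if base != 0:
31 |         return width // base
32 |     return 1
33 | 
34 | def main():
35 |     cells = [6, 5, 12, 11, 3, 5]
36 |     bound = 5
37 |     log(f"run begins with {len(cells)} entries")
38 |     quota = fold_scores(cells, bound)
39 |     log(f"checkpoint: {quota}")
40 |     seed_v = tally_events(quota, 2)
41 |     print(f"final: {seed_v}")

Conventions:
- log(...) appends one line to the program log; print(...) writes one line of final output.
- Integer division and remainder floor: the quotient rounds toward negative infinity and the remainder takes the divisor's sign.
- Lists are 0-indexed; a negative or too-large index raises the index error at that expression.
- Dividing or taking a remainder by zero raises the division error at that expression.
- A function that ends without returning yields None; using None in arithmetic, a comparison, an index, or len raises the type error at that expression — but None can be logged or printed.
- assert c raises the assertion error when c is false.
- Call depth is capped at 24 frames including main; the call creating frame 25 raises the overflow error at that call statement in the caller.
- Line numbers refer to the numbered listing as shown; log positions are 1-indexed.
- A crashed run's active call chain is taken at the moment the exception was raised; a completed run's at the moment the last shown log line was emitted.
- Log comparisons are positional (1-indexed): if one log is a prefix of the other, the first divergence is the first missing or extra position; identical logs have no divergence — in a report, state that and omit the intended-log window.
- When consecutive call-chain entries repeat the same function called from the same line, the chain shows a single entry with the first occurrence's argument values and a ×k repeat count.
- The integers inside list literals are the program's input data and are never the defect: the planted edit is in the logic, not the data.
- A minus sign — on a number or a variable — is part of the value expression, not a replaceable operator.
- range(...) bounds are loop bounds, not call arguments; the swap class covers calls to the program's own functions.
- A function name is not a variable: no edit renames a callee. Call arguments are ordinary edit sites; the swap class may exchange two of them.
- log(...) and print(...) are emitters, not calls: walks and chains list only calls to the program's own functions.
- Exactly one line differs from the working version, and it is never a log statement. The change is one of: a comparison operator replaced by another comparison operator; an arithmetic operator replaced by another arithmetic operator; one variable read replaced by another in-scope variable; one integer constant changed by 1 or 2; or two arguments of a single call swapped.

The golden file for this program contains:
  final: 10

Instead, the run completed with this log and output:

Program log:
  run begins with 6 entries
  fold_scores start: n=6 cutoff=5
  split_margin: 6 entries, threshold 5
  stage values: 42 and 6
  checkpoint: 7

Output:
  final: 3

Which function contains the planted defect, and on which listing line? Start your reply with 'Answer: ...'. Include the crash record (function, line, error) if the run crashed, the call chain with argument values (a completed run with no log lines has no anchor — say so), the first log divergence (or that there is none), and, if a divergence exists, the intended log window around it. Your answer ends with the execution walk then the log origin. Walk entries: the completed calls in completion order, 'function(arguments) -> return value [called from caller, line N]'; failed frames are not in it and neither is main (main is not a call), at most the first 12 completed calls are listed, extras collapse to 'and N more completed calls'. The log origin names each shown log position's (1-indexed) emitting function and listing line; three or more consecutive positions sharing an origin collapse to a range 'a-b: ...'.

Answer: the defect is in split_margin at line 12.
The tell: The log first diverges at position 4: the faulty run prints 'stage values: 42 and 6' where the working version prints 'stage values: 42 and 2'.
Call chain: main.
First divergence: at position 4 the run shows 'stage values: 42 and 6' where the working version logs 'stage values: 42 and 2'.
Intended log window:
  2: fold_scores start: n=6 cutoff=5
  3: split_margin: 6 entries, threshold 5
  4: stage values: 42 and 2
  5: checkpoint: 21
Execution walk:
  derive_floor([6, 5, 12, 11, 3, 5]) -> 42  [called from fold_scores, line 23]
  split_margin([6, 5, 12, 11, 3, 5], 5) -> 6  [called from fold_scores, line 24]
  fold_scores([6, 5, 12, 11, 3, 5], 5) -> 7  [called from main, line 38]
  tally_events(7, 2) -> 3  [called from main, line 40]
Log line origins:
  1: logged in main at line 37
  2: logged in fold_scores at line 22
  3: logged in split_margin at line 8
  4: logged in fold_scores at line 25
  5: logged in main at line 39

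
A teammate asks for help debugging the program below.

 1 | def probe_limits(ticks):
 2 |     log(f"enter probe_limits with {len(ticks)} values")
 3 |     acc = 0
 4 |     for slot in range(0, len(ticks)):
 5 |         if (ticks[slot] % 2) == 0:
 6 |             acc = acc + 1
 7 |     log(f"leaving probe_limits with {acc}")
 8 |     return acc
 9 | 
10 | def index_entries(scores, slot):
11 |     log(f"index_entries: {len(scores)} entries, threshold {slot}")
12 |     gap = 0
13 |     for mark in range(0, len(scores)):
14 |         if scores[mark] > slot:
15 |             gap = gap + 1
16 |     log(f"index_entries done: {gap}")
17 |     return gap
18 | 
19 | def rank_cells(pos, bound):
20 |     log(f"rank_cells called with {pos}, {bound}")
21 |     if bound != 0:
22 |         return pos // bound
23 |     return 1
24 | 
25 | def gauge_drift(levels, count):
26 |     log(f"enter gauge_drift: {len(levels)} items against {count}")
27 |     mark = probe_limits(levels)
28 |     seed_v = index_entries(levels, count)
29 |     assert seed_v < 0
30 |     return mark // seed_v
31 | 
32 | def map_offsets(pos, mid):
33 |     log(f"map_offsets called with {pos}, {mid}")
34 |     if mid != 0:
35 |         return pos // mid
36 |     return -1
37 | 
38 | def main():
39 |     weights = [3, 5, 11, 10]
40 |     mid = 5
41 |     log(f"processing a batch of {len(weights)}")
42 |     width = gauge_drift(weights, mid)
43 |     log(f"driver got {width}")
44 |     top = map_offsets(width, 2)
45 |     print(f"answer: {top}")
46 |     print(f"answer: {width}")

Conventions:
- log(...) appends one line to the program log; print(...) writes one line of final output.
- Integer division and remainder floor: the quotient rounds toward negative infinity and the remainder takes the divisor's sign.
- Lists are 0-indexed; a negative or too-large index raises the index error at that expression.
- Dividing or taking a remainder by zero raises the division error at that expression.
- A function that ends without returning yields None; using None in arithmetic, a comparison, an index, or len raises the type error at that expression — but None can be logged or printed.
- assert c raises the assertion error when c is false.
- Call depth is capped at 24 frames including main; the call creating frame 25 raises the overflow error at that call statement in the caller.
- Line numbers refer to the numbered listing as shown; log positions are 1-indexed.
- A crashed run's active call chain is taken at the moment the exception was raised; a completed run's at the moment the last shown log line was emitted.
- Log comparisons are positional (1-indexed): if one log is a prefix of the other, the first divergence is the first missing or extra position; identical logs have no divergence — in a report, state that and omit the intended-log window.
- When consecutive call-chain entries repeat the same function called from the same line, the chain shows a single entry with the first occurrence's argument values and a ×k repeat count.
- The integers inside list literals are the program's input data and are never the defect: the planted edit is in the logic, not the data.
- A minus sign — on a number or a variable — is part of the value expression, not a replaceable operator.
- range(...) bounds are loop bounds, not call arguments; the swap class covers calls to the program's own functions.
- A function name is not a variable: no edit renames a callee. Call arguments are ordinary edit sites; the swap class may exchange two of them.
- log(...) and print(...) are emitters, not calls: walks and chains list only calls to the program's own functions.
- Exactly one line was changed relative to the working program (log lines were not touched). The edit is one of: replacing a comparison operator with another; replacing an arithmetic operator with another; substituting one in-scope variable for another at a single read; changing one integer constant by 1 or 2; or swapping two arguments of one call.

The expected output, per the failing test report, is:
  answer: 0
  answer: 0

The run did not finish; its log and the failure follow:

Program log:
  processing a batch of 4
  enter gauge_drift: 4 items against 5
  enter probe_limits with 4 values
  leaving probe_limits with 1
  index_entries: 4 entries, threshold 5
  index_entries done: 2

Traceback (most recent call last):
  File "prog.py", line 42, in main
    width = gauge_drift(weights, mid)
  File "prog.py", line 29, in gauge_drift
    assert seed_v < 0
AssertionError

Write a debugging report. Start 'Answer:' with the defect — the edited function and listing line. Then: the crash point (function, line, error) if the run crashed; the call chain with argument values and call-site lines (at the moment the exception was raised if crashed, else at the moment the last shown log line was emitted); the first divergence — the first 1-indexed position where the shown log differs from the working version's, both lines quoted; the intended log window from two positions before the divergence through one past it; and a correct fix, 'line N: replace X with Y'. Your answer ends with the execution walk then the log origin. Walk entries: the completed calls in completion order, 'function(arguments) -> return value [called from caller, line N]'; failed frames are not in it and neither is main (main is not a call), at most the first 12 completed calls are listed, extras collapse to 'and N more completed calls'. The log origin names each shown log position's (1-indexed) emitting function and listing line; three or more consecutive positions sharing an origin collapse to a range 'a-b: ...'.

Answer: the defect is in gauge_drift at line 29.
The tell: The shown log is a 6-line prefix of the intended one, whose next entry is 'driver got 0'.
Crash: gauge_drift, line 29, AssertionError.
Call chain: main -> gauge_drift([3, 5, 11, 10], 5) (called at line 42).
First divergence: position 7 — the faulty run's log ends after 6 lines; the working version continues with 'driver got 0'.
Intended log window:
  5: index_entries: 4 entries, threshold 5
  6: index_entries done: 2
  7: driver got 0
  8: map_offsets called with 0, 2
Execution walk:
  probe_limits([3, 5, 11, 10]) -> 1  [called from gauge_drift, line 27]
  index_entries([3, 5, 11, 10], 5) -> 2  [called from gauge_drift, line 28]
Log line origins:
  1 — main, line 41
  2 — gauge_drift, line 26
  3 — probe_limits, line 2
  4 — probe_limits, line 7
  5 — index_entries, line 11
  6 — index_entries, line 16
A correct fix: line 29: replace `<` with `>`.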